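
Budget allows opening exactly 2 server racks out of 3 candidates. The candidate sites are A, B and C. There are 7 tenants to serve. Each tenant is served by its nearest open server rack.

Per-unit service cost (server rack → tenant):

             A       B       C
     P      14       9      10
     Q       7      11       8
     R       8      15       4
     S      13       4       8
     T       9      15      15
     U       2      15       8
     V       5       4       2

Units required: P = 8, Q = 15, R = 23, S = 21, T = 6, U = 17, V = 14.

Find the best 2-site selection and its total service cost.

Choose A and C; total service cost 561.

With exactly 2 open, each tenant uses its cheapest among the chosen.
{A, C}: P→C 10·8=80, Q→A 7·15=105, R→C 4·23=92, S→C 8·21=168, T→A 9·6=54, U→A 2·17=34, V→C 2·14=28. Service cost 561.
{A, B}: service cost 589
{B, C}: service cost 622
Among all 3 size-2 choices, {A, C} is lowest.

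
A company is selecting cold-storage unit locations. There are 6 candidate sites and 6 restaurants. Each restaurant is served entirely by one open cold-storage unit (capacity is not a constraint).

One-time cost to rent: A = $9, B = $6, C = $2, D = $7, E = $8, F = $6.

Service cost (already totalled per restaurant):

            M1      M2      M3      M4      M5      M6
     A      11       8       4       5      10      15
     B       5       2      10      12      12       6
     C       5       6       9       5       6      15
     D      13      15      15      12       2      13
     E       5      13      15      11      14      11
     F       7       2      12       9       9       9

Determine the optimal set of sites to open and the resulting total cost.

Open B and C; minimum total cost 41.

For any fixed open set, each restaurant goes to its cheapest open site; total = fixed + service.
{B, C}: M1→B 5, M2→B 2, M3→C 9, M4→C 5, M5→C 6, M6→B 6. Service 33; fixed 8; total 41.
{B, C, D}: M1→B 5, M2→B 2, M3→C 9, M4→C 5, M5→D 2, M6→B 6. Service 29; fixed 15; total 44.
{C, F}: M1→C 5, M2→F 2, M3→C 9, M4→C 5, M5→C 6, M6→F 9. Service 36; fixed 8; total 44.
{A, B, C, D, E, F}: M1→B 5, M2→B 2, M3→A 4, M4→A 5, M5→D 2, M6→B 6. Service 24; fixed 38; total 62.
No other subset beats 41.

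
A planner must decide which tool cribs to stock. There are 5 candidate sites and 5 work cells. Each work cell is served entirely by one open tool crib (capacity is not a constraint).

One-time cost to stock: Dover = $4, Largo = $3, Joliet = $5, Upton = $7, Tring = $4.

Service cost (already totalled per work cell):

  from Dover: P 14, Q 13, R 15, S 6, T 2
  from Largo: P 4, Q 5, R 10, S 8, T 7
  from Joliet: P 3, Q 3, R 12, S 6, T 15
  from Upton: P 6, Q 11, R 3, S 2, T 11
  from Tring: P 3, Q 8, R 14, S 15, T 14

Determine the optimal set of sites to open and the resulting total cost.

For any fixed open set, each work cell goes to its cheapest open site; total = fixed + service.
{Dover, Joliet, Upton}: P→Joliet 3, Q→Joliet 3, R→Upton 3, S→Upton 2, T→Dover 2. Service 13; fixed 16; total 29.
{Dover, Largo, Upton}: P→Largo 4, Q→Largo 5, R→Upton 3, S→Upton 2, T→Dover 2. Service 16; fixed 14; total 30.
{Largo, Upton}: service 21 + fixed 10 = 31
{Dover, Largo, Joliet, Upton, Tring}: service 13 + fixed 23 = 36
No other subset beats 29.

Open Dover, Joliet and Upton; minimum total cost 29.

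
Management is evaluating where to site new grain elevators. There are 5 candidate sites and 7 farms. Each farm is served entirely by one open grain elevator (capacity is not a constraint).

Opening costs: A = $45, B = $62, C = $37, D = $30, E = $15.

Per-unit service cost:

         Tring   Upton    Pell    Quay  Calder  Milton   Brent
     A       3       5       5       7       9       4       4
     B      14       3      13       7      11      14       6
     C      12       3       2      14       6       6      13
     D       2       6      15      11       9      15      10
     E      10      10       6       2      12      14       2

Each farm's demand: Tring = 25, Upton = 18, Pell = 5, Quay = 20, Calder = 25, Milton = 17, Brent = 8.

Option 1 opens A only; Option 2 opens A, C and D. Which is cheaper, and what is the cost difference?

Option 2 is cheaper by 84.

Option 1: {A}: Tring→A 3·25=75, Upton→A 5·18=90, Pell→A 5·5=25, Quay→A 7·20=140, Calder→A 9·25=225, Milton→A 4·17=68, Brent→A 4·8=32. Service 655; fixed 45; total 700.
Option 2: {A, C, D}: Tring→D 2·25=50, Upton→C 3·18=54, Pell→C 2·5=10, Quay→A 7·20=140, Calder→C 6·25=150, Milton→A 4·17=68, Brent→A 4·8=32. Service 504; fixed 112; total 616.
Difference: |700 − 616| = 84.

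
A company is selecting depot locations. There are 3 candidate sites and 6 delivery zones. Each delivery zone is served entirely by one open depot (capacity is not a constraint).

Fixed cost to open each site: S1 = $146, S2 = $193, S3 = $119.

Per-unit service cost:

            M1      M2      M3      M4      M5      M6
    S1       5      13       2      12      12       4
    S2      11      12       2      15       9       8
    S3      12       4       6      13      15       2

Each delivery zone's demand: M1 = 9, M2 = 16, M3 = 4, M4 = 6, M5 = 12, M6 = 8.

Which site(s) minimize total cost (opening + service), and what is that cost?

Open S3 only; minimum total cost 589.

For any fixed open set, each delivery zone goes to its cheapest open site; total = fixed + service.
{S3}: M1→S3 12·9=108, M2→S3 4·16=64, M3→S3 6·4=24, M4→S3 13·6=78, M5→S3 15·12=180, M6→S3 2·8=16. Service 470; fixed 119; total 589.
{S1, S3}: service 349 + fixed 265 = 614
{S1}: service 509 + fixed 146 = 655
{S1, S2, S3}: service 313 + fixed 458 = 771
(All 7 nonempty subsets were checked; S3 only is lowest.)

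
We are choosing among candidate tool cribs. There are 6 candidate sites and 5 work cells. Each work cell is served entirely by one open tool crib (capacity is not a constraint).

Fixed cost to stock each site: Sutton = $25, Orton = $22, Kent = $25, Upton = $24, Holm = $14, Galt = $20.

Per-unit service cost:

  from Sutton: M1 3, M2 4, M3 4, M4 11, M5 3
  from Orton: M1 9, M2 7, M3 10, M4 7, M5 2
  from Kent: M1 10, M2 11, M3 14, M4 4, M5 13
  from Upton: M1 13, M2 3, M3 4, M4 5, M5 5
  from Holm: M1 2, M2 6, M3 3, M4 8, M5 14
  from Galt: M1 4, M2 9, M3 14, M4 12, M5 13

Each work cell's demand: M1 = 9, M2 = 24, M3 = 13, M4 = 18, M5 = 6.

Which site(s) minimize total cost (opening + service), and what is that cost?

Open Upton and Holm; minimum total cost 287.

For any fixed open set, each work cell goes to its cheapest open site; total = fixed + service.
{Upton, Holm}: M1→Holm 2·9=18, M2→Upton 3·24=72, M3→Holm 3·13=39, M4→Upton 5·18=90, M5→Upton 5·6=30. Service 249; fixed 38; total 287.
{Orton, Upton, Holm}: M1→Holm 2·9=18, M2→Upton 3·24=72, M3→Holm 3·13=39, M4→Upton 5·18=90, M5→Orton 2·6=12. Service 231; fixed 60; total 291.
{Kent, Upton, Holm}: M1→Holm 2·9=18, M2→Upton 3·24=72, M3→Holm 3·13=39, M4→Kent 4·18=72, M5→Upton 5·6=30. Service 231; fixed 63; total 294.
{Sutton, Orton, Kent, Upton, Holm, Galt}: service 213 + fixed 130 = 343
No other subset beats 287.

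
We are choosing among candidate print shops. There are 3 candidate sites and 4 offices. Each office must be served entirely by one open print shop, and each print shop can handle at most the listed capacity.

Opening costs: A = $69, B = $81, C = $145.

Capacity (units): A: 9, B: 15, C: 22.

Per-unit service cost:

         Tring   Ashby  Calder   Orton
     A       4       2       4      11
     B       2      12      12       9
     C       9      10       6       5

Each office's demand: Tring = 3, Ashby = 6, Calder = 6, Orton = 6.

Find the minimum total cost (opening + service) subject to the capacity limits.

Open {A, B}: Tring→B 2·3=6, Ashby→A 2·6=12, Calder→B 12·6=72, Orton→B 9·6=54.
Loads: A carries 6/9, B carries 15/15. Service 144; fixed 150; total 294.
Next best feasible plan costs 298.

Minimum total cost: 294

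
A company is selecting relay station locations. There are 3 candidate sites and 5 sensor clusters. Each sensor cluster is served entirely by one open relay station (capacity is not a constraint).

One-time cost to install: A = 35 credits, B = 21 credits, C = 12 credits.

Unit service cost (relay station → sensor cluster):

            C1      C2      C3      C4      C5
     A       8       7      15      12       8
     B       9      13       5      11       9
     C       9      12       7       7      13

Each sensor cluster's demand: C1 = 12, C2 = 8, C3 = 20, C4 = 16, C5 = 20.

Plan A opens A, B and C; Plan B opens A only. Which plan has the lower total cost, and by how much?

Plan A is cheaper by 247.

Plan A: {A, B, C}: C1→A 8·12=96, C2→A 7·8=56, C3→B 5·20=100, C4→C 7·16=112, C5→A 8·20=160. Service 524; fixed 68; total 592.
Plan B: {A}: C1→A 8·12=96, C2→A 7·8=56, C3→A 15·20=300, C4→A 12·16=192, C5→A 8·20=160. Service 804; fixed 35; total 839.
Difference: |592 − 839| = 247.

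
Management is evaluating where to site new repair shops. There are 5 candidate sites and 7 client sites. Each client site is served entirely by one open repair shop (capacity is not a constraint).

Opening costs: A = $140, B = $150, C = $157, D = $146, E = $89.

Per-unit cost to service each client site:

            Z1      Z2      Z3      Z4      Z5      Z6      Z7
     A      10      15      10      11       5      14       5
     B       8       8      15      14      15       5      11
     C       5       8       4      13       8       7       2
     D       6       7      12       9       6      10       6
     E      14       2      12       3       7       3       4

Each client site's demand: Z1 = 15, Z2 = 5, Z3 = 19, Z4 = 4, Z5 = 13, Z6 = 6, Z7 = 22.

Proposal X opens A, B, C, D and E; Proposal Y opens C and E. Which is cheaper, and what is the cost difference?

Proposal Y is cheaper by 410.

Proposal X: {A, B, C, D, E}: Z1→C 5·15=75, Z2→E 2·5=10, Z3→C 4·19=76, Z4→E 3·4=12, Z5→A 5·13=65, Z6→E 3·6=18, Z7→C 2·22=44. Service 300; fixed 682; total 982.
Proposal Y: {C, E}: Z1→C 5·15=75, Z2→E 2·5=10, Z3→C 4·19=76, Z4→E 3·4=12, Z5→E 7·13=91, Z6→E 3·6=18, Z7→C 2·22=44. Service 326; fixed 246; total 572.
Difference: |982 − 572| = 410.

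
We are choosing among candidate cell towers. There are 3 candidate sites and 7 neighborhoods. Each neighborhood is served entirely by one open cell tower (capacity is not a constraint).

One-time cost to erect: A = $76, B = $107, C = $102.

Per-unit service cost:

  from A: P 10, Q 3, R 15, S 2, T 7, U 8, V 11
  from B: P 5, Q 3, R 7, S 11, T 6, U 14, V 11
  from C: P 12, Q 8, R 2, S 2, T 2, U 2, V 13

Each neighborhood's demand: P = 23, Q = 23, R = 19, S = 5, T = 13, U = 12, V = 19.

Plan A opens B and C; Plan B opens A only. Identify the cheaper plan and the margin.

Plan A: {B, C}: P→B 5·23=115, Q→B 3·23=69, R→C 2·19=38, S→C 2·5=10, T→C 2·13=26, U→C 2·12=24, V→B 11·19=209. Service 491; fixed 209; total 700.
Plan B: {A}: P→A 10·23=230, Q→A 3·23=69, R→A 15·19=285, S→A 2·5=10, T→A 7·13=91, U→A 8·12=96, V→A 11·19=209. Service 990; fixed 76; total 1066.
Difference: |700 − 1066| = 366.

Plan A is cheaper by 366.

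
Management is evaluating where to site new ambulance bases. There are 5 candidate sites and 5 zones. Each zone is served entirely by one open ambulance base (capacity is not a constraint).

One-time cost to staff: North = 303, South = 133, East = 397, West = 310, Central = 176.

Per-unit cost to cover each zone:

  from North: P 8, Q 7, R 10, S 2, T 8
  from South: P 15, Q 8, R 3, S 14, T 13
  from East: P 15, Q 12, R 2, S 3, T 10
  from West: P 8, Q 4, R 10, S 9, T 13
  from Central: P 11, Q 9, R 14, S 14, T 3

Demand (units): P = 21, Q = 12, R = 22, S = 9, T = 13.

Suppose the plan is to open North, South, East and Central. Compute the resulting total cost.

Each zone is assigned to its cheapest site among the open ones.
{North, South, East, Central}: P→North 8·21=168, Q→North 7·12=84, R→East 2·22=44, S→North 2·9=18, T→Central 3·13=39. Service 353; fixed 1009; total 1362.

Total cost: 1362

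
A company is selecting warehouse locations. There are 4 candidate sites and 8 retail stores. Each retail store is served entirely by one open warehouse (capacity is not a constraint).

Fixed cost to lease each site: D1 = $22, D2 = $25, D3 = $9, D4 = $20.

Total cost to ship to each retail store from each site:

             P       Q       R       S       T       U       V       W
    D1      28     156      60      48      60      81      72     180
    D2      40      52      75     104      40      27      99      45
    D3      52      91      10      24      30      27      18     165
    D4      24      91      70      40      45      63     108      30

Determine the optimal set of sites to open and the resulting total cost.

For any fixed open set, each retail store goes to its cheapest open site; total = fixed + service.
{D2, D3, D4}: P→D4 24, Q→D2 52, R→D3 10, S→D3 24, T→D3 30, U→D2 27, V→D3 18, W→D4 30. Service 215; fixed 54; total 269.
{D2, D3}: service 246 + fixed 34 = 280
{D3, D4}: P→D4 24, Q→D3 91, R→D3 10, S→D3 24, T→D3 30, U→D3 27, V→D3 18, W→D4 30. Service 254; fixed 29; total 283.
{D1, D2, D3, D4}: service 215 + fixed 76 = 291
No other subset beats 269.

Open D2, D3 and D4; minimum total cost 269.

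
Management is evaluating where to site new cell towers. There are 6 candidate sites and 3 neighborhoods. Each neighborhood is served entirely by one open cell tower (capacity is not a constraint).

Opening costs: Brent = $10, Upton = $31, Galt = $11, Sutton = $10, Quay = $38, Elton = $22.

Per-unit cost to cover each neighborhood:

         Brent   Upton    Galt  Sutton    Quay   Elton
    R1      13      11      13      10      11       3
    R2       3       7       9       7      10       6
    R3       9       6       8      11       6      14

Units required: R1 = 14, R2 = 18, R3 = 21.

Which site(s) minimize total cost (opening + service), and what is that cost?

For any fixed open set, each neighborhood goes to its cheapest open site; total = fixed + service.
{Brent, Upton, Elton}: R1→Elton 3·14=42, R2→Brent 3·18=54, R3→Upton 6·21=126. Service 222; fixed 63; total 285.
{Brent, Quay, Elton}: service 222 + fixed 70 = 292
{Brent, Upton, Sutton, Elton}: service 222 + fixed 73 = 295
{Brent, Upton, Galt, Sutton, Quay, Elton}: service 222 + fixed 122 = 344
No other subset beats 285.

Open Brent, Upton and Elton; minimum total cost 285.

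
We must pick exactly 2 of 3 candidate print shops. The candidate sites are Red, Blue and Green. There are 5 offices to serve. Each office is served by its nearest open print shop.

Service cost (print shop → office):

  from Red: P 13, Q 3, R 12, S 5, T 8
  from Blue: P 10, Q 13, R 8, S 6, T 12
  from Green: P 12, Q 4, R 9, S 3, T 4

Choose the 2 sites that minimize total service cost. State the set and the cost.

With exactly 2 open, each office uses its cheapest among the chosen.
{Blue, Green}: P→Blue 10, Q→Green 4, R→Blue 8, S→Green 3, T→Green 4. Service cost 29.
{Red, Green}: service cost 31
{Red, Blue}: service cost 34
Among all 3 size-2 choices, {Blue, Green} is lowest.

Choose Blue and Green; total service cost 29.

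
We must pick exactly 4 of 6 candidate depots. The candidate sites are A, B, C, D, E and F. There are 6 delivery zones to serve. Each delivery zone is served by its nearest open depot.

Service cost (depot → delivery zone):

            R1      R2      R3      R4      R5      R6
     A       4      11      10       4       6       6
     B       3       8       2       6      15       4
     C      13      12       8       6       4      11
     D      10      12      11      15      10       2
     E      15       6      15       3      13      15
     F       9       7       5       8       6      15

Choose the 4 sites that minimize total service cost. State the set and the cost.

Choose B, C, D and E; total service cost 20.

With exactly 4 open, each delivery zone uses its cheapest among the chosen.
{B, C, D, E}: R1→B 3, R2→E 6, R3→B 2, R4→E 3, R5→C 4, R6→D 2. Service cost 20.
{A, B, C, E}: service cost 22
{A, B, D, E}: service cost 22
Among all 15 size-4 choices, {B, C, D, E} is lowest.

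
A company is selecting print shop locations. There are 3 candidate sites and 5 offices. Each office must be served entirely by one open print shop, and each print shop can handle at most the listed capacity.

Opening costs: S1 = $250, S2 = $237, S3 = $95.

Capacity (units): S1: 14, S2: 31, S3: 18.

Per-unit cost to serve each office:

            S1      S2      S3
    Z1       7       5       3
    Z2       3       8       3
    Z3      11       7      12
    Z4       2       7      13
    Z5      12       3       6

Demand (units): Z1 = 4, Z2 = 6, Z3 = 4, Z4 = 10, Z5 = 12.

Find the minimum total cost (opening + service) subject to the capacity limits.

Minimum total cost: 496

Open {S2, S3}: Z1→S3 3·4=12, Z2→S3 3·6=18, Z3→S2 7·4=28, Z4→S2 7·10=70, Z5→S2 3·12=36.
Loads: S2 carries 26/31, S3 carries 10/18. Service 164; fixed 332; total 496.
Next best feasible plan costs 504.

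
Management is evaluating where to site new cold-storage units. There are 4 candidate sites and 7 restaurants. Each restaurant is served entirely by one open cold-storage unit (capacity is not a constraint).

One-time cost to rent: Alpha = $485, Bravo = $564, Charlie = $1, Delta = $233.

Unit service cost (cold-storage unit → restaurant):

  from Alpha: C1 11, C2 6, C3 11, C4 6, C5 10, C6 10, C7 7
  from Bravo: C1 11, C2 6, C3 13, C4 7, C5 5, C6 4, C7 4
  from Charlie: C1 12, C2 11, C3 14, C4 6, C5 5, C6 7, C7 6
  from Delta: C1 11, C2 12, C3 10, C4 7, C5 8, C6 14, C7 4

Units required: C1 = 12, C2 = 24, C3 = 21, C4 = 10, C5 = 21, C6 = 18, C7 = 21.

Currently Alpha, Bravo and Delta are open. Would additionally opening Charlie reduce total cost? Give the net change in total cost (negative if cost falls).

Current service cost with {Alpha, Bravo, Delta}: 807.
Adding Charlie: each restaurant re-picks its cheapest; new service cost 807, saving 0.
Extra fixed cost: 1. Net change = 1 − 0 = 1.
(Totals: 2089 → 2090.)

No — net change +1 (cost rises by 1).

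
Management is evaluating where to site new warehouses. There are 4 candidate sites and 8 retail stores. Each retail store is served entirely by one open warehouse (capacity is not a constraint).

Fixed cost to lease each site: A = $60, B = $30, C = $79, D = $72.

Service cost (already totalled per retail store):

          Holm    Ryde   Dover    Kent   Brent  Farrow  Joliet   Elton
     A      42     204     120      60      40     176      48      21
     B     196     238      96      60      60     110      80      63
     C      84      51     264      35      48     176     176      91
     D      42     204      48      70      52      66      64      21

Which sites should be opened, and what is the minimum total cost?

For any fixed open set, each retail store goes to its cheapest open site; total = fixed + service.
{C, D}: Holm→D 42, Ryde→C 51, Dover→D 48, Kent→C 35, Brent→C 48, Farrow→D 66, Joliet→D 64, Elton→D 21. Service 375; fixed 151; total 526.
{B, C, D}: Holm→D 42, Ryde→C 51, Dover→D 48, Kent→C 35, Brent→C 48, Farrow→D 66, Joliet→D 64, Elton→D 21. Service 375; fixed 181; total 556.
{A, C, D}: service 351 + fixed 211 = 562
{A, B, C, D}: service 351 + fixed 241 = 592
(All 15 nonempty subsets were checked; C and D is lowest.)

Open C and D; minimum total cost 526.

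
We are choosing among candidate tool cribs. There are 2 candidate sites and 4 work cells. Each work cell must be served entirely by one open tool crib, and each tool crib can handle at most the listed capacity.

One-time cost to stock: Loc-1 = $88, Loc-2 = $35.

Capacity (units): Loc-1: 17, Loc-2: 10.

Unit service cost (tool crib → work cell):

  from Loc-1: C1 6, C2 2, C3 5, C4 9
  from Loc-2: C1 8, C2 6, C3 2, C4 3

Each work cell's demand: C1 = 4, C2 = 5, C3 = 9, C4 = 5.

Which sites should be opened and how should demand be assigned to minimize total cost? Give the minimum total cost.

Open {Loc-1, Loc-2}: C1→Loc-1 6·4=24, C2→Loc-1 2·5=10, C3→Loc-2 2·9=18, C4→Loc-1 9·5=45.
Loads: Loc-1 carries 14/17, Loc-2 carries 9/10. Service 97; fixed 123; total 220.
Next best feasible plan costs 225.

Minimum total cost: 220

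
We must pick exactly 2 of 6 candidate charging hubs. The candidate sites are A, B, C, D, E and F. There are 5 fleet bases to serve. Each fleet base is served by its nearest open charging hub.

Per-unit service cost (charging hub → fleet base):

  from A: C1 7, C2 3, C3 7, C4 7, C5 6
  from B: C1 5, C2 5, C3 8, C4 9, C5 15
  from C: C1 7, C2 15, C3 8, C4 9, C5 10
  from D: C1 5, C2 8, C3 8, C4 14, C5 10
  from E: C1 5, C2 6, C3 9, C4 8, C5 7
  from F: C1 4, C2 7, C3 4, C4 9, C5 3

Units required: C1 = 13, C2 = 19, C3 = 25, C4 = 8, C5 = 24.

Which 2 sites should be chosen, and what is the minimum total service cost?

With exactly 2 open, each fleet base uses its cheapest among the chosen.
{A, F}: C1→F 4·13=52, C2→A 3·19=57, C3→F 4·25=100, C4→A 7·8=56, C5→F 3·24=72. Service cost 337.
{B, F}: service cost 391
{E, F}: service cost 402
Among all 15 size-2 choices, {A, F} is lowest.

Choose A and F; total service cost 337.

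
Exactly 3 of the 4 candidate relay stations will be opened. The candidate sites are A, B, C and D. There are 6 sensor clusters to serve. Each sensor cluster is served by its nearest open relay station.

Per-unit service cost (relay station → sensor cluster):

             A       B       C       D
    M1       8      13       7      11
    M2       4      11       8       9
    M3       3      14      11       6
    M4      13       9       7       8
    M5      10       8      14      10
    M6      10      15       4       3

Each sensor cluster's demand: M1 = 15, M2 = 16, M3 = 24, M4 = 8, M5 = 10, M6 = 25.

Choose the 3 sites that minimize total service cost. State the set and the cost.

Choose A, C and D; total service cost 472.

With exactly 3 open, each sensor cluster uses its cheapest among the chosen.
{A, C, D}: M1→C 7·15=105, M2→A 4·16=64, M3→A 3·24=72, M4→C 7·8=56, M5→A 10·10=100, M6→D 3·25=75. Service cost 472.
{A, B, D}: service cost 475
{A, B, C}: service cost 477
Among all 4 size-3 choices, {A, C, D} is lowest.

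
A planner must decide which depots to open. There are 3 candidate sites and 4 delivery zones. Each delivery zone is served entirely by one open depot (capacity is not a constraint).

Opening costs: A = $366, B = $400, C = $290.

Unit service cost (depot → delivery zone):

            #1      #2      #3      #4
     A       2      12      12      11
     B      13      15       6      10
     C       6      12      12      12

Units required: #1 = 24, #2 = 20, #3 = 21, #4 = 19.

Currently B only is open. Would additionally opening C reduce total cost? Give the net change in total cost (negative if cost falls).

No — net change +62 (cost rises by 62).

Current service cost with {B}: 928.
Adding C: each delivery zone re-picks its cheapest; new service cost 700, saving 228.
Extra fixed cost: 290. Net change = 290 − 228 = 62.
(Totals: 1328 → 1390.)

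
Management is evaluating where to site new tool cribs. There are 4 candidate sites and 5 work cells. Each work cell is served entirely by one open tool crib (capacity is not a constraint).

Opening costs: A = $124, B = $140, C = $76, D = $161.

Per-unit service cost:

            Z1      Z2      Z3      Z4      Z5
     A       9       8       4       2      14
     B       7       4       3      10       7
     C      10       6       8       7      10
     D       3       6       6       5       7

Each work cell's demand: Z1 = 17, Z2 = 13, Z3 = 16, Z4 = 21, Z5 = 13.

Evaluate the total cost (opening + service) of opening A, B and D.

Total cost: 709

Each work cell is assigned to its cheapest site among the open ones.
{A, B, D}: Z1→D 3·17=51, Z2→B 4·13=52, Z3→B 3·16=48, Z4→A 2·21=42, Z5→B 7·13=91. Service 284; fixed 425; total 709.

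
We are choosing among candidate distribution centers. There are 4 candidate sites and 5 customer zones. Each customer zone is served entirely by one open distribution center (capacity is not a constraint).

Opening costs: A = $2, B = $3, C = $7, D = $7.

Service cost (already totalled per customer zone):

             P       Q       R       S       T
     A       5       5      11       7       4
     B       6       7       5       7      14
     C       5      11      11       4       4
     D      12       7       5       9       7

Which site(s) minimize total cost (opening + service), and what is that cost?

For any fixed open set, each customer zone goes to its cheapest open site; total = fixed + service.
{A, B}: P→A 5, Q→A 5, R→B 5, S→A 7, T→A 4. Service 26; fixed 5; total 31.
{A}: service 32 + fixed 2 = 34
{A, B, C}: service 23 + fixed 12 = 35
{A, B, C, D}: service 23 + fixed 19 = 42
No other subset beats 31.

Open A and B; minimum total cost 31.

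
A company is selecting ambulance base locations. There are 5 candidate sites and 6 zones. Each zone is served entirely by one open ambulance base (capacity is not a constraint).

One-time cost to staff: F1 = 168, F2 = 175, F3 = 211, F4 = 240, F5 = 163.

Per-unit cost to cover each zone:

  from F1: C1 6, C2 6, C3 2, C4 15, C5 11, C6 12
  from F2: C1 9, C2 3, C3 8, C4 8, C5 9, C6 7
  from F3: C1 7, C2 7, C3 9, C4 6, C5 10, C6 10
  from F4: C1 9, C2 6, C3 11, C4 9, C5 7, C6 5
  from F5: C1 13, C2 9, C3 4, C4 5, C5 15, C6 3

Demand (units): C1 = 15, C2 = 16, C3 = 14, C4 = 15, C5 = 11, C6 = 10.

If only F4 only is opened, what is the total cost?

Total cost: 887

Each zone is assigned to its cheapest site among the open ones.
{F4}: C1→F4 9·15=135, C2→F4 6·16=96, C3→F4 11·14=154, C4→F4 9·15=135, C5→F4 7·11=77, C6→F4 5·10=50. Service 647; fixed 240; total 887.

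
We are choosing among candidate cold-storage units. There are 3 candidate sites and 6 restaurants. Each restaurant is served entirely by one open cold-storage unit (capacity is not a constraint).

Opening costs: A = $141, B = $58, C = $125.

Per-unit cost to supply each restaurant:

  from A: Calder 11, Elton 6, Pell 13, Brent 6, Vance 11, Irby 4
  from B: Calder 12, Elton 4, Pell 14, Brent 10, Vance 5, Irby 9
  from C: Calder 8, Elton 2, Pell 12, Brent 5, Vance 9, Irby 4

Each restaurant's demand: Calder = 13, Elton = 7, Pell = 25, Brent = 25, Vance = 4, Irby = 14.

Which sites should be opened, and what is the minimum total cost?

Open C only; minimum total cost 760.

For any fixed open set, each restaurant goes to its cheapest open site; total = fixed + service.
{C}: Calder→C 8·13=104, Elton→C 2·7=14, Pell→C 12·25=300, Brent→C 5·25=125, Vance→C 9·4=36, Irby→C 4·14=56. Service 635; fixed 125; total 760.
{B, C}: service 619 + fixed 183 = 802
{A}: Calder→A 11·13=143, Elton→A 6·7=42, Pell→A 13·25=325, Brent→A 6·25=150, Vance→A 11·4=44, Irby→A 4·14=56. Service 760; fixed 141; total 901.
{A, B, C}: service 619 + fixed 324 = 943
(All 7 nonempty subsets were checked; C only is lowest.)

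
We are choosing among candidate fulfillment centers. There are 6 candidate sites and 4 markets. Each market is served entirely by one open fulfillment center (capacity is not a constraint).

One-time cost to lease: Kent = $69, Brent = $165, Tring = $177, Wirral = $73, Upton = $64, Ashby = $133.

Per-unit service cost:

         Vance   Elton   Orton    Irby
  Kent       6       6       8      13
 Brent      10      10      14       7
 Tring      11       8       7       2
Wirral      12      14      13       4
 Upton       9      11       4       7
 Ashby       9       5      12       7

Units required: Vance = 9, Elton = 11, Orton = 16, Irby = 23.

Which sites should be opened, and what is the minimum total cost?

For any fixed open set, each market goes to its cheapest open site; total = fixed + service.
{Kent, Upton}: Vance→Kent 6·9=54, Elton→Kent 6·11=66, Orton→Upton 4·16=64, Irby→Upton 7·23=161. Service 345; fixed 133; total 478.
{Kent, Wirral}: Vance→Kent 6·9=54, Elton→Kent 6·11=66, Orton→Kent 8·16=128, Irby→Wirral 4·23=92. Service 340; fixed 142; total 482.
{Kent, Wirral, Upton}: service 276 + fixed 206 = 482
{Kent, Brent, Tring, Wirral, Upton, Ashby}: Vance→Kent 6·9=54, Elton→Ashby 5·11=55, Orton→Upton 4·16=64, Irby→Tring 2·23=46. Service 219; fixed 681; total 900.
No other subset beats 478.

Open Kent and Upton; minimum total cost 478.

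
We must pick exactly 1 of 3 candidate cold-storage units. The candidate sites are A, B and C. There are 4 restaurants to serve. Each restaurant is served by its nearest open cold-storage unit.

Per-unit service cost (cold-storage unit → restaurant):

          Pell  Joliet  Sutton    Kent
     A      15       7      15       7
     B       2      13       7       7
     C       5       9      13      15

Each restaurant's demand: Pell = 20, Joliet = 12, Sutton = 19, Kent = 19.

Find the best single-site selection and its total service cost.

Choose B only; total service cost 462.

With exactly 1 open, each restaurant uses its cheapest among the chosen.
{B}: Pell→B 2·20=40, Joliet→B 13·12=156, Sutton→B 7·19=133, Kent→B 7·19=133. Service cost 462.
{C}: service cost 740
{A}: service cost 802
Among all 3 size-1 choices, {B} is lowest.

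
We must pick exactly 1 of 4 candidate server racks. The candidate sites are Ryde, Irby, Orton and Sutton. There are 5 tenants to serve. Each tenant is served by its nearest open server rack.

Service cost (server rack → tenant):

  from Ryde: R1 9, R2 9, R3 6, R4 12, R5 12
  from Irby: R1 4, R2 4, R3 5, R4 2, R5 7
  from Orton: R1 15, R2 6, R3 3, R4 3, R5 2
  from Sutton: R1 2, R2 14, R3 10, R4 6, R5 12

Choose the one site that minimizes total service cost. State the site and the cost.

With exactly 1 open, each tenant uses its cheapest among the chosen.
{Irby}: R1→Irby 4, R2→Irby 4, R3→Irby 5, R4→Irby 2, R5→Irby 7. Service cost 22.
{Orton}: service cost 29
{Sutton}: service cost 44
Among all 4 size-1 choices, {Irby} is lowest.

Choose Irby only; total service cost 22.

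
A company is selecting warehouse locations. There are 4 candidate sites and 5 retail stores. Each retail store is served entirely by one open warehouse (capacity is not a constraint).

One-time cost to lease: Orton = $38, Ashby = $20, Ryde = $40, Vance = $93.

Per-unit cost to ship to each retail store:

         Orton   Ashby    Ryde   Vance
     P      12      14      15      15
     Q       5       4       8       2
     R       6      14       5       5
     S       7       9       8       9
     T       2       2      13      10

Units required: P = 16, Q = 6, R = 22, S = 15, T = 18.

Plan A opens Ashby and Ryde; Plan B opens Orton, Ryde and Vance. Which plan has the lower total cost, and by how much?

Plan A: {Ashby, Ryde}: P→Ashby 14·16=224, Q→Ashby 4·6=24, R→Ryde 5·22=110, S→Ryde 8·15=120, T→Ashby 2·18=36. Service 514; fixed 60; total 574.
Plan B: {Orton, Ryde, Vance}: P→Orton 12·16=192, Q→Vance 2·6=12, R→Ryde 5·22=110, S→Orton 7·15=105, T→Orton 2·18=36. Service 455; fixed 171; total 626.
Difference: |574 − 626| = 52.

Plan A is cheaper by 52.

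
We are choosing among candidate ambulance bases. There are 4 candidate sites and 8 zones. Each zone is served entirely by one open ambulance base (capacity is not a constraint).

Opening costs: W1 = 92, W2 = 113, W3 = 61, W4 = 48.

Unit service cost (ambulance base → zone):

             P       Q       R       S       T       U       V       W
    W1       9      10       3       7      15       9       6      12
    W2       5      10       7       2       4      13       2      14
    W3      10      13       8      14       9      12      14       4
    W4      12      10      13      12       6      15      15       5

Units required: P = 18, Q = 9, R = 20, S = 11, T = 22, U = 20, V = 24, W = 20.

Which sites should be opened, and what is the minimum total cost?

For any fixed open set, each zone goes to its cheapest open site; total = fixed + service.
{W1, W2, W3}: P→W2 5·18=90, Q→W1 10·9=90, R→W1 3·20=60, S→W2 2·11=22, T→W2 4·22=88, U→W1 9·20=180, V→W2 2·24=48, W→W3 4·20=80. Service 658; fixed 266; total 924.
{W1, W2, W4}: service 678 + fixed 253 = 931
{W1, W2, W3, W4}: service 658 + fixed 314 = 972
{W4}: P→W4 12·18=216, Q→W4 10·9=90, R→W4 13·20=260, S→W4 12·11=132, T→W4 6·22=132, U→W4 15·20=300, V→W4 15·24=360, W→W4 5·20=100. Service 1590; fixed 48; total 1638.
(All 15 nonempty subsets were checked; W1, W2 and W3 is lowest.)

Open W1, W2 and W3; minimum total cost 924.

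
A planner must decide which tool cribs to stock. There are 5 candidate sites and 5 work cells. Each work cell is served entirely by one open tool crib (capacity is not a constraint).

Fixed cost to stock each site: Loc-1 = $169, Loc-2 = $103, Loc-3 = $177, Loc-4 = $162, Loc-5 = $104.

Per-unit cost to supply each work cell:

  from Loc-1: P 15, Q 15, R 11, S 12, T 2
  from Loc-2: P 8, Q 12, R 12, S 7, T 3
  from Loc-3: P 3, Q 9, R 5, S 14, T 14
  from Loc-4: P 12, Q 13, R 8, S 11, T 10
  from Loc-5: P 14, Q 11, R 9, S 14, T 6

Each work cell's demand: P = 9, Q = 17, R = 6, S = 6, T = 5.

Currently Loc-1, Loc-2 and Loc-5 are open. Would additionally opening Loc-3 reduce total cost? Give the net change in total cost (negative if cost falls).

Current service cost with {Loc-1, Loc-2, Loc-5}: 365.
Adding Loc-3: each work cell re-picks its cheapest; new service cost 262, saving 103.
Extra fixed cost: 177. Net change = 177 − 103 = 74.
(Totals: 741 → 815.)

No — net change +74 (cost rises by 74).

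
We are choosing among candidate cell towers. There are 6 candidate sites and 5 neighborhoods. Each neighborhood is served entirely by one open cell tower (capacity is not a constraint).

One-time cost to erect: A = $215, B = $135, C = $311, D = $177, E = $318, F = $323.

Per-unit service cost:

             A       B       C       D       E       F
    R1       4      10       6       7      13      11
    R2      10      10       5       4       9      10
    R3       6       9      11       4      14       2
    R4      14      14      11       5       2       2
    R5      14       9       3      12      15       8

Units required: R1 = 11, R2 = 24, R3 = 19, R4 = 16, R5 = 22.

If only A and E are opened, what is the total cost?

Total cost: 1247

Each neighborhood is assigned to its cheapest site among the open ones.
{A, E}: R1→A 4·11=44, R2→E 9·24=216, R3→A 6·19=114, R4→E 2·16=32, R5→A 14·22=308. Service 714; fixed 533; total 1247.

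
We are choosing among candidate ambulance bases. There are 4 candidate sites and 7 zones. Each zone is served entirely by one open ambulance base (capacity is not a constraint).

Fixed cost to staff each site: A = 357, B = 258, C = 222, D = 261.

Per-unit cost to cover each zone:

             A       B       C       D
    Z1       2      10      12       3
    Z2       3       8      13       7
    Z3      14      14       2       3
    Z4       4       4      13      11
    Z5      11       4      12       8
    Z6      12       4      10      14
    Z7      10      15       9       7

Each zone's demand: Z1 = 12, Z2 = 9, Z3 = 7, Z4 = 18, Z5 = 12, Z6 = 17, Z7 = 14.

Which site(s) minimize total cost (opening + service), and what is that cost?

For any fixed open set, each zone goes to its cheapest open site; total = fixed + service.
{B, D}: Z1→D 3·12=36, Z2→D 7·9=63, Z3→D 3·7=21, Z4→B 4·18=72, Z5→B 4·12=48, Z6→B 4·17=68, Z7→D 7·14=98. Service 406; fixed 519; total 925.
{B}: service 688 + fixed 258 = 946
{B, C}: Z1→B 10·12=120, Z2→B 8·9=72, Z3→C 2·7=14, Z4→B 4·18=72, Z5→B 4·12=48, Z6→B 4·17=68, Z7→C 9·14=126. Service 520; fixed 480; total 1000.
{A, B, C, D}: service 351 + fixed 1098 = 1449
No other subset beats 925.

Open B and D; minimum total cost 925.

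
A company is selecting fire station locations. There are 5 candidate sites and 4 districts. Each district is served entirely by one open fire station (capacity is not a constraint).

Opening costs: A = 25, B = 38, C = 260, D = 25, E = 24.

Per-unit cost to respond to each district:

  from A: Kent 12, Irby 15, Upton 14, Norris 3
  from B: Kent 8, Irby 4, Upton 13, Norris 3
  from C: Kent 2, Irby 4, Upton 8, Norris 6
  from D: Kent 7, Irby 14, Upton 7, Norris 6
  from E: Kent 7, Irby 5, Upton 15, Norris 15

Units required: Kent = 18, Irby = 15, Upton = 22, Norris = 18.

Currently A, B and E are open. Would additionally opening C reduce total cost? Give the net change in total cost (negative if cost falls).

No — net change +60 (cost rises by 60).

Current service cost with {A, B, E}: 526.
Adding C: each district re-picks its cheapest; new service cost 326, saving 200.
Extra fixed cost: 260. Net change = 260 − 200 = 60.
(Totals: 613 → 673.)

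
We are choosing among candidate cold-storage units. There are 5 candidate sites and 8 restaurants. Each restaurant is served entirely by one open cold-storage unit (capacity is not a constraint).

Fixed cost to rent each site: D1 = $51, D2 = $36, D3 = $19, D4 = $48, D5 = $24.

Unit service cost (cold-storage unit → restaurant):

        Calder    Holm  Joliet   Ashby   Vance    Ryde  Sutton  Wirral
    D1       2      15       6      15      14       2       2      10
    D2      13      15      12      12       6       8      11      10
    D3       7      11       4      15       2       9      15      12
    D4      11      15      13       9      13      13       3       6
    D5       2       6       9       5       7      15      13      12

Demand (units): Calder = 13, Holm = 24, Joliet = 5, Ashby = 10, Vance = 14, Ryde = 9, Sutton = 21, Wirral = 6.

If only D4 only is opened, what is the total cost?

Total cost: 1104

Each restaurant is assigned to its cheapest site among the open ones.
{D4}: Calder→D4 11·13=143, Holm→D4 15·24=360, Joliet→D4 13·5=65, Ashby→D4 9·10=90, Vance→D4 13·14=182, Ryde→D4 13·9=117, Sutton→D4 3·21=63, Wirral→D4 6·6=36. Service 1056; fixed 48; total 1104.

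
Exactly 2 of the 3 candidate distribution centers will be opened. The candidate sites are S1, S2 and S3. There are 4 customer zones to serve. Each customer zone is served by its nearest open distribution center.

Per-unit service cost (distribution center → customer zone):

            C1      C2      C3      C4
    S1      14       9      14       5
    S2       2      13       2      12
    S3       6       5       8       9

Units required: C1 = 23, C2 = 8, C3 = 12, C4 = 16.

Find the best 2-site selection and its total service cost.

Choose S1 and S2; total service cost 222.

With exactly 2 open, each customer zone uses its cheapest among the chosen.
{S1, S2}: C1→S2 2·23=46, C2→S1 9·8=72, C3→S2 2·12=24, C4→S1 5·16=80. Service cost 222.
{S2, S3}: service cost 254
{S1, S3}: service cost 354
Among all 3 size-2 choices, {S1, S2} is lowest.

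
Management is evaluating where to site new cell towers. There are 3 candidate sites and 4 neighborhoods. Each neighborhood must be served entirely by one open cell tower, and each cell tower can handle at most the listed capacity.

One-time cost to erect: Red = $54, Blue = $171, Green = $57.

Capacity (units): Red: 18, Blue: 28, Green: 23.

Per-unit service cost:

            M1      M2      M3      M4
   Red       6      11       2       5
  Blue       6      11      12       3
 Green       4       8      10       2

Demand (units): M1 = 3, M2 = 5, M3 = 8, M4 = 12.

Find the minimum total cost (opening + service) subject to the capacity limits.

Minimum total cost: 203

Open {Red, Green}: M1→Green 4·3=12, M2→Green 8·5=40, M3→Red 2·8=16, M4→Green 2·12=24.
Loads: Red carries 8/18, Green carries 20/23. Service 92; fixed 111; total 203.
Next best feasible plan costs 209.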